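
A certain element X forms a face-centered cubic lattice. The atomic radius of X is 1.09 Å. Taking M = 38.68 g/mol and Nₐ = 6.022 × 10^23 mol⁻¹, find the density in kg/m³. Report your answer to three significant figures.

In an FCC lattice, atoms touch along the face diagonal, so √2·a = 4r, giving a = 3.083 Å = 3.083 × 10^-8 cm.
With Z = 4, ρ = Z·M/(N_A·a³) = 4 × 38.68 / (6.022 × 10²³ × 2.930 × 10^-23) = 8.768 g/cm³ = 8770 kg/m³.

8770 kg/m³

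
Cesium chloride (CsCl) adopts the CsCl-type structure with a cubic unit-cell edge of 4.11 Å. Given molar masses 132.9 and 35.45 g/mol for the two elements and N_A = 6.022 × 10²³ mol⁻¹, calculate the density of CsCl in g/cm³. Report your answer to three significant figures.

The CsCl-type structure contains Z = 1 formula unit per cell; M(CsCl) = 132.9 + 35.45 = 168.35 g/mol.
a³ = (4.110 × 10^-8 cm)³ = 6.943 × 10^-23 cm³.
ρ = 1 × 168.35 / (6.022 × 10²³ × 6.943 × 10^-23) = 4.027 g/cm³.

4.03 g/cm³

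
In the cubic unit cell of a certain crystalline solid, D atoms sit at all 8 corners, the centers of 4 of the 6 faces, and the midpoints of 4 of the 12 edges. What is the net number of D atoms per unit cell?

4

Corner atoms are shared by 8 cells (1/8 each), face atoms by 2 (1/2 each), edge atoms by 4 (1/4 each).
Net atoms = 8 × 1/8 + 4 × 1/2 + 4 × 1/4 = 1 + 2 + 1 = 4.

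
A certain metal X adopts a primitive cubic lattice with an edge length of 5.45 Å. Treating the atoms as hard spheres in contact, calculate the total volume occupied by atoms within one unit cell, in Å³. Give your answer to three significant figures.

84.8 Å³

In a simple cubic lattice atoms touch along the cell edge, so a = 2r, so r = 0.5000a = 2.725 Å.
V_atoms = Z × (4/3)πr³ = 1 × (4/3)π × (2.725)³ = 84.8 Å³.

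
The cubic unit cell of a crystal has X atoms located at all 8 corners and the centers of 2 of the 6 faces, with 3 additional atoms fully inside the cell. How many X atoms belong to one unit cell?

Corner atoms are shared by 8 cells (1/8 each), face atoms by 2 (1/2 each), interior atoms are unshared.
Net atoms = 8 × 1/8 + 2 × 1/2 + 3 = 1 + 1 + 3 = 5.

5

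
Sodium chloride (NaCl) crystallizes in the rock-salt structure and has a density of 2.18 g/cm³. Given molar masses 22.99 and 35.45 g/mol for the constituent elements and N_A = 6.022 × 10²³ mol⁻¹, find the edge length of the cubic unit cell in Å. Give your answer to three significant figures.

M(NaCl) = 58.44 g/mol; Z = 4 formula units per cell.
a³ = Z·M/(N_A·ρ) = 4 × 58.44 / (6.022 × 10²³ × 2.18) = 1.781 × 10^-22 cm³, so a = 5.626 × 10^-8 cm = 5.63 Å.

5.63 Å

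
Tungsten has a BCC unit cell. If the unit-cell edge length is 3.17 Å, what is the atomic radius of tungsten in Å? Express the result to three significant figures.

In a BCC lattice, atoms touch along the body diagonal, so √3·a = 4r.
r = √3·a/4 = 1.7321 × 3.17 / 4 = 1.37 Å.

1.37 Å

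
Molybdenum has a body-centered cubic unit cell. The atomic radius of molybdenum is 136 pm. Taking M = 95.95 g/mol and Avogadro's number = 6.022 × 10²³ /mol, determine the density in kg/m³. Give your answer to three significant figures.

In a BCC lattice, atoms touch along the body diagonal, so √3·a = 4r, giving a = 314.1 pm = 3.141 × 10^-8 cm.
With Z = 2, ρ = Z·M/(N_A·a³) = 2 × 95.95 / (6.022 × 10²³ × 3.098 × 10^-23) = 10.29 g/cm³ = 10300 kg/m³.

10300 kg/m³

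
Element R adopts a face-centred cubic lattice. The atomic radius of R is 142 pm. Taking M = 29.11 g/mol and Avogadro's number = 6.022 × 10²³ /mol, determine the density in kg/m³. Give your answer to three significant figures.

In an FCC lattice, atoms touch along the face diagonal, so √2·a = 4r, giving a = 401.6 pm = 4.016 × 10^-8 cm.
With Z = 4, ρ = Z·M/(N_A·a³) = 4 × 29.11 / (6.022 × 10²³ × 6.479 × 10^-23) = 2.984 g/cm³ = 2980 kg/m³.

2980 kg/m³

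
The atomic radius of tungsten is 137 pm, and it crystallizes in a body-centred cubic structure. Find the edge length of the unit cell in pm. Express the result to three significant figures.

316 pm

In a BCC lattice, atoms touch along the body diagonal, so √3·a = 4r.
a = 4r/√3 = 4 × 137 / 1.7321 = 316 pm.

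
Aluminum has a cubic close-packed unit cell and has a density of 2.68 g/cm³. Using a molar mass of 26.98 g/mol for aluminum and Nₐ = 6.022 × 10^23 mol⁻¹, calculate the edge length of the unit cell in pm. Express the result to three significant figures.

406 pm

With Z = 4 atoms per FCC cell, a³ = Z·M/(N_A·ρ) = 4 × 26.98 / (6.022 × 10²³ × 2.680 g/cm³) = 6.687 × 10^-23 cm³.
a = (6.687 × 10^-23)^(1/3) = 4.059 × 10^-8 cm = 406 pm.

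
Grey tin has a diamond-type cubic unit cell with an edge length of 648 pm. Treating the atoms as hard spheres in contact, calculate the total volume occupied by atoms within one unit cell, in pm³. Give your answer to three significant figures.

In a diamond cubic lattice nearest neighbors lie along the body diagonal with √3·a = 8r, so r = 0.2165a = 140.3 pm.
V_atoms = Z × (4/3)πr³ = 8 × (4/3)π × (140.3)³ = 9.25 × 10^7 pm³.

9.25 × 10^7 pm³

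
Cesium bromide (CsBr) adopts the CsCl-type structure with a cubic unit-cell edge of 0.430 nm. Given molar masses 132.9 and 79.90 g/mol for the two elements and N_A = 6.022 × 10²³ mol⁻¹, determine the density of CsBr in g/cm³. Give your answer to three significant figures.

4.44 g/cm³

The CsCl-type structure contains Z = 1 formula unit per cell; M(CsBr) = 132.9 + 79.90 = 212.8 g/mol.
a³ = (4.300 × 10^-8 cm)³ = 7.951 × 10^-23 cm³.
ρ = 1 × 212.8 / (6.022 × 10²³ × 7.951 × 10^-23) = 4.445 g/cm³.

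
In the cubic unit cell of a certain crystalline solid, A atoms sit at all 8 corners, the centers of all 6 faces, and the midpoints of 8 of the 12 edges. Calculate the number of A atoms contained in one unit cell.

Corner atoms are shared by 8 cells (1/8 each), face atoms by 2 (1/2 each), edge atoms by 4 (1/4 each).
Net atoms = 8 × 1/8 + 6 × 1/2 + 8 × 1/4 = 1 + 3 + 2 = 6.

6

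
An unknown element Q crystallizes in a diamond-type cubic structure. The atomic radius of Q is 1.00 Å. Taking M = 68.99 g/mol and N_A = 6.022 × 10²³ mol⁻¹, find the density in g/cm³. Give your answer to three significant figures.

In a diamond cubic lattice, nearest neighbors lie along the body diagonal with √3·a = 8r, giving a = 4.619 Å = 4.619 × 10^-8 cm.
With Z = 8, ρ = Z·M/(N_A·a³) = 8 × 68.99 / (6.022 × 10²³ × 9.853 × 10^-23) = 9.301 g/cm³.

9.30 g/cm³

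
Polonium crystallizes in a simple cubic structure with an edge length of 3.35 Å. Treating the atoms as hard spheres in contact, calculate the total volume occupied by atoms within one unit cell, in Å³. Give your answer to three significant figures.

In a simple cubic lattice atoms touch along the cell edge, so a = 2r, so r = 0.5000a = 1.675 Å.
V_atoms = Z × (4/3)πr³ = 1 × (4/3)π × (1.675)³ = 19.7 Å³.

19.7 Å³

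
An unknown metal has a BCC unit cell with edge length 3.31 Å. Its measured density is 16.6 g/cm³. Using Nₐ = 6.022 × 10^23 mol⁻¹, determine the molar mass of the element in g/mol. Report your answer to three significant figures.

181 g/mol

A BCC cell has Z = 2 atoms; a = 3.310 × 10^-8 cm.
M = ρ·N_A·a³/Z = 16.6 × 6.022 × 10²³ × 3.626 × 10^-23 / 2 = 181 g/mol.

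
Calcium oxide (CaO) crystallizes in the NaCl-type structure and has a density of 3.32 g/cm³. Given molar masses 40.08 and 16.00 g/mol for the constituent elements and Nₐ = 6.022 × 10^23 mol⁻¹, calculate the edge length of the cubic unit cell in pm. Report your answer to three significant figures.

482 pm

M(CaO) = 56.08 g/mol; Z = 4 formula units per cell.
a³ = Z·M/(N_A·ρ) = 4 × 56.08 / (6.022 × 10²³ × 3.32) = 1.122 × 10^-22 cm³, so a = 4.823 × 10^-8 cm = 482 pm.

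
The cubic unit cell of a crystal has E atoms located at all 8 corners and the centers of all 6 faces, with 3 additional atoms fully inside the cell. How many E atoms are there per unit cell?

Corner atoms are shared by 8 cells (1/8 each), face atoms by 2 (1/2 each), interior atoms are unshared.
Net atoms = 8 × 1/8 + 6 × 1/2 + 3 = 1 + 3 + 3 = 7.

7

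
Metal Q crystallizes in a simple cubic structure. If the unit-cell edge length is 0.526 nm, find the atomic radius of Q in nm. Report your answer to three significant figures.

0.263 nm

In a simple cubic lattice, atoms touch along the cell edge, so a = 2r.
r = a/2 = 0.526/2 = 0.263 nm.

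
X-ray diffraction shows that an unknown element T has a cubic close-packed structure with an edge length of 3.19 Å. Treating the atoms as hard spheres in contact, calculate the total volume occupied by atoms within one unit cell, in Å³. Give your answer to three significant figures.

In an FCC lattice atoms touch along the face diagonal, so √2·a = 4r, so r = 0.3536a = 1.128 Å.
V_atoms = Z × (4/3)πr³ = 4 × (4/3)π × (1.128)³ = 24.0 Å³.

24.0 Å³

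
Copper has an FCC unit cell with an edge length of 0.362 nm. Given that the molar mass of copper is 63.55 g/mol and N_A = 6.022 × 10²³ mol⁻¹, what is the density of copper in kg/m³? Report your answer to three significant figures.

An FCC unit cell contains Z = 4 atoms.
Cell volume: a³ = (0.362 nm)³ = (3.620 × 10^-8 cm)³ = 4.744 × 10^-23 cm³.
ρ = Z·M/(N_A·a³) = 4 × 63.55 / (6.022 × 10²³ × 4.744 × 10^-23) = 8.898 g/cm³ = 8900 kg/m³.

8900 kg/m³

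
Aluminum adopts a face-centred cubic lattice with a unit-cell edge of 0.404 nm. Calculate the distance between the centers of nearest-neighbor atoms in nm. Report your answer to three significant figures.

0.286 nm

In an FCC structure, atoms touch along the face diagonal, so √2·a = 4r; the nearest-neighbor distance equals 2r = 0.7071·a.
d = 0.7071 × 0.404 = 0.286 nm.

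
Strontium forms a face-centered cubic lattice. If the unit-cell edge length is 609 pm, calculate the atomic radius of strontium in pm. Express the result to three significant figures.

In an FCC lattice, atoms touch along the face diagonal, so √2·a = 4r.
r = √2·a/4 = 1.4142 × 609 / 4 = 215 pm.

215 pm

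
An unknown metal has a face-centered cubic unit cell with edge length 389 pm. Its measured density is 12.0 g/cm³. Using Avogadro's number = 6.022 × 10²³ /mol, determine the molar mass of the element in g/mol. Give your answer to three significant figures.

106 g/mol

An FCC cell has Z = 4 atoms; a = 3.890 × 10^-8 cm.
M = ρ·N_A·a³/Z = 12.0 × 6.022 × 10²³ × 5.886 × 10^-23 / 4 = 106 g/mol.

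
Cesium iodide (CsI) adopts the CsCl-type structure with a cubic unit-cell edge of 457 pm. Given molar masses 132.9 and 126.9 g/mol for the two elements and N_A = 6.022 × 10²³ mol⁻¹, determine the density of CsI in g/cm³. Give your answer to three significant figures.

4.52 g/cm³

The CsCl-type structure contains Z = 1 formula unit per cell; M(CsI) = 132.9 + 126.9 = 259.8 g/mol.
a³ = (4.570 × 10^-8 cm)³ = 9.544 × 10^-23 cm³.
ρ = 1 × 259.8 / (6.022 × 10²³ × 9.544 × 10^-23) = 4.520 g/cm³.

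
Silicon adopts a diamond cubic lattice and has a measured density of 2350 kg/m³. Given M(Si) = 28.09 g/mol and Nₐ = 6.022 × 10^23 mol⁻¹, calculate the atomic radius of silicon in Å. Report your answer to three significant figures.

For a diamond cubic cell (Z = 8), a³ = Z·M/(N_A·ρ) = 8 × 28.09 / (6.022 × 10²³ × 2.350) = 1.588 × 10^-22 cm³, so a = 5.415 × 10^-8 cm = 5.415 Å.
Nearest neighbors lie along the body diagonal with √3·a = 8r, so r = 0.2165 × a = 1.17 Å.

1.17 Å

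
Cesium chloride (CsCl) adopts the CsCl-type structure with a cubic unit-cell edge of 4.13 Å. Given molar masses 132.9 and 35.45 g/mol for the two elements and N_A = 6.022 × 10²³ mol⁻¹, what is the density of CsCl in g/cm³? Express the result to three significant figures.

3.97 g/cm³

The CsCl-type structure contains Z = 1 formula unit per cell; M(CsCl) = 132.9 + 35.45 = 168.35 g/mol.
a³ = (4.130 × 10^-8 cm)³ = 7.044 × 10^-23 cm³.
ρ = 1 × 168.35 / (6.022 × 10²³ × 7.044 × 10^-23) = 3.968 g/cm³.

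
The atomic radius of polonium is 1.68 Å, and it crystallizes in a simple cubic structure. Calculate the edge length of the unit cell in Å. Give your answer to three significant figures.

In a simple cubic lattice, atoms touch along the cell edge, so a = 2r.
a = 2r = 2 × 1.68 = 3.36 Å.

3.36 Å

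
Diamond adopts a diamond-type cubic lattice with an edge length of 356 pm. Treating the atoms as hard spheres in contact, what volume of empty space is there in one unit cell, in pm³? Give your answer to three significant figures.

2.98 × 10^7 pm³

In a diamond cubic lattice nearest neighbors lie along the body diagonal with √3·a = 8r, so r = 0.2165a = 77.08 pm.
V_cell = a³ = 4.512 × 10^7 pm³; V_atoms = 8 × (4/3)πr³ = 1.534 × 10^7 pm³.
Empty space = 4.512 × 10^7 − 1.534 × 10^7 = 2.98 × 10^7 pm³.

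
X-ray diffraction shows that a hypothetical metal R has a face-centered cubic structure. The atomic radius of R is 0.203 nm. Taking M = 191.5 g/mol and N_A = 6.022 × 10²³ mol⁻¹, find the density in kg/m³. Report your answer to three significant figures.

6720 kg/m³

In an FCC lattice, atoms touch along the face diagonal, so √2·a = 4r, giving a = 0.5742 nm = 5.742 × 10^-8 cm.
With Z = 4, ρ = Z·M/(N_A·a³) = 4 × 191.5 / (6.022 × 10²³ × 1.893 × 10^-22) = 6.720 g/cm³ = 6720 kg/m³.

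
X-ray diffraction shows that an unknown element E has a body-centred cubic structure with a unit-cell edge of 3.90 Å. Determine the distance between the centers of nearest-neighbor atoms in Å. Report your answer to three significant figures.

In a BCC structure, atoms touch along the body diagonal, so √3·a = 4r; the nearest-neighbor distance equals 2r = 0.8660·a.
d = 0.8660 × 3.90 = 3.38 Å.

3.38 Å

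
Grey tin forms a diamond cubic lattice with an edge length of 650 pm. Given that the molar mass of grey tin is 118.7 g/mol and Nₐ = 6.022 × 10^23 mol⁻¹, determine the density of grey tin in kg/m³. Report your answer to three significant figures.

A diamond cubic unit cell contains Z = 8 atoms.
Cell volume: a³ = (650 pm)³ = (6.500 × 10^-8 cm)³ = 2.746 × 10^-22 cm³.
ρ = Z·M/(N_A·a³) = 8 × 118.7 / (6.022 × 10²³ × 2.746 × 10^-22) = 5.742 g/cm³ = 5740 kg/m³.

5740 kg/m³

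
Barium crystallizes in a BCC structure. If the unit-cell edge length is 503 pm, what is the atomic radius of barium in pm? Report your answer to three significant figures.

In a BCC lattice, atoms touch along the body diagonal, so √3·a = 4r.
r = √3·a/4 = 1.7321 × 503 / 4 = 218 pm.

218 pm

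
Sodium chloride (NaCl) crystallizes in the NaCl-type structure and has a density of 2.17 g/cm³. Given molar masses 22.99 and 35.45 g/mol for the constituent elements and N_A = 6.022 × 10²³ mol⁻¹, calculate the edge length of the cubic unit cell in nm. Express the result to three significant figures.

M(NaCl) = 58.44 g/mol; Z = 4 formula units per cell.
a³ = Z·M/(N_A·ρ) = 4 × 58.44 / (6.022 × 10²³ × 2.17) = 1.789 × 10^-22 cm³, so a = 5.635 × 10^-8 cm = 0.563 nm.

0.563 nm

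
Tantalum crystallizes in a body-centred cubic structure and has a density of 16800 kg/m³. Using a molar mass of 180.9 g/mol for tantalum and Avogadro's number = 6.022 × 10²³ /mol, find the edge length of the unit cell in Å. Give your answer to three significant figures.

With Z = 2 atoms per BCC cell, a³ = Z·M/(N_A·ρ) = 2 × 180.9 / (6.022 × 10²³ × 16.80 g/cm³) = 3.576 × 10^-23 cm³.
a = (3.576 × 10^-23)^(1/3) = 3.295 × 10^-8 cm = 3.29 Å.

3.29 Å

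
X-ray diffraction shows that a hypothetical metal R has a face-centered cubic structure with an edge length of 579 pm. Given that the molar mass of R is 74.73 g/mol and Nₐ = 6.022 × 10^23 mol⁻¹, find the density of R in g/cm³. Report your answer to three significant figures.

An FCC unit cell contains Z = 4 atoms.
Cell volume: a³ = (579 pm)³ = (5.790 × 10^-8 cm)³ = 1.941 × 10^-22 cm³.
ρ = Z·M/(N_A·a³) = 4 × 74.73 / (6.022 × 10²³ × 1.941 × 10^-22) = 2.557 g/cm³.

2.56 g/cm³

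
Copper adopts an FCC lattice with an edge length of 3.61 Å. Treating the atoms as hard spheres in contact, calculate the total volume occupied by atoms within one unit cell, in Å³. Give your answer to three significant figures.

In an FCC lattice atoms touch along the face diagonal, so √2·a = 4r, so r = 0.3536a = 1.276 Å.
V_atoms = Z × (4/3)πr³ = 4 × (4/3)π × (1.276)³ = 34.8 Å³.

34.8 Å³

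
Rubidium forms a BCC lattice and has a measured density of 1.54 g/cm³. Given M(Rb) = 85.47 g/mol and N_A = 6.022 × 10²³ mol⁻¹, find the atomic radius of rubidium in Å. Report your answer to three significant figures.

2.46 Å

For a BCC cell (Z = 2), a³ = Z·M/(N_A·ρ) = 2 × 85.47 / (6.022 × 10²³ × 1.540) = 1.843 × 10^-22 cm³, so a = 5.691 × 10^-8 cm = 5.691 Å.
Atoms touch along the body diagonal, so √3·a = 4r, so r = 0.4330 × a = 2.46 Å.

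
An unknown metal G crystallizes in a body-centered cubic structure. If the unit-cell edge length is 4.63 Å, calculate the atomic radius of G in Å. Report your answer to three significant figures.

In a BCC lattice, atoms touch along the body diagonal, so √3·a = 4r.
r = √3·a/4 = 1.7321 × 4.63 / 4 = 2.00 Å.

2.00 Å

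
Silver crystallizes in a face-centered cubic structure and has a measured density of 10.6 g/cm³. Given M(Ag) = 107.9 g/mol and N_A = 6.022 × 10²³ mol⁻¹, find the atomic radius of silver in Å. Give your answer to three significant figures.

For an FCC cell (Z = 4), a³ = Z·M/(N_A·ρ) = 4 × 107.9 / (6.022 × 10²³ × 10.60) = 6.761 × 10^-23 cm³, so a = 4.074 × 10^-8 cm = 4.074 Å.
Atoms touch along the face diagonal, so √2·a = 4r, so r = 0.3536 × a = 1.44 Å.

1.44 Å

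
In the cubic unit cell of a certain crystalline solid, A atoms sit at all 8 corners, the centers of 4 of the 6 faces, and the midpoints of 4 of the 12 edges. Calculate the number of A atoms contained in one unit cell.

Corner atoms are shared by 8 cells (1/8 each), face atoms by 2 (1/2 each), edge atoms by 4 (1/4 each).
Net atoms = 8 × 1/8 + 4 × 1/2 + 4 × 1/4 = 1 + 2 + 1 = 4.

4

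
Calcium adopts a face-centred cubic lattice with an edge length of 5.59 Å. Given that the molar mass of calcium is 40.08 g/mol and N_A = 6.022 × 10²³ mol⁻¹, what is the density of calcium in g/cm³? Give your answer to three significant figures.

1.52 g/cm³

An FCC unit cell contains Z = 4 atoms.
Cell volume: a³ = (5.59 Å)³ = (5.590 × 10^-8 cm)³ = 1.747 × 10^-22 cm³.
ρ = Z·M/(N_A·a³) = 4 × 40.08 / (6.022 × 10²³ × 1.747 × 10^-22) = 1.524 g/cm³.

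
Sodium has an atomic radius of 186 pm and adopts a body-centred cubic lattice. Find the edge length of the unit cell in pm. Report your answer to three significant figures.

430 pm

In a BCC lattice, atoms touch along the body diagonal, so √3·a = 4r.
a = 4r/√3 = 4 × 186 / 1.7321 = 430 pm.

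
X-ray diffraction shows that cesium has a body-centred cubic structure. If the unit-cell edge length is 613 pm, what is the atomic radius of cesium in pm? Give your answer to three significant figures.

In a BCC lattice, atoms touch along the body diagonal, so √3·a = 4r.
r = √3·a/4 = 1.7321 × 613 / 4 = 265 pm.

265 pm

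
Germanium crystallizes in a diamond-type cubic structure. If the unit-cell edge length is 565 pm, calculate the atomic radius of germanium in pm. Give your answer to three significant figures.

In a diamond cubic lattice, nearest neighbors lie along the body diagonal with √3·a = 8r.
r = √3·a/8 = 1.7321 × 565 / 8 = 122 pm.

122 pm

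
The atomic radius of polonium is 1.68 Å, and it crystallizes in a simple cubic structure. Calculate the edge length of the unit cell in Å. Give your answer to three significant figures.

3.36 Å

In a simple cubic lattice, atoms touch along the cell edge, so a = 2r.
a = 2r = 2 × 1.68 = 3.36 Å.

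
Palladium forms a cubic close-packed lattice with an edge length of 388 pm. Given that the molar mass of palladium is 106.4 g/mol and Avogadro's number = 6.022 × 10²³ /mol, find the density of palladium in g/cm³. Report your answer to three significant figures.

12.1 g/cm³

An FCC unit cell contains Z = 4 atoms.
Cell volume: a³ = (388 pm)³ = (3.880 × 10^-8 cm)³ = 5.841 × 10^-23 cm³.
ρ = Z·M/(N_A·a³) = 4 × 106.4 / (6.022 × 10²³ × 5.841 × 10^-23) = 12.10 g/cm³.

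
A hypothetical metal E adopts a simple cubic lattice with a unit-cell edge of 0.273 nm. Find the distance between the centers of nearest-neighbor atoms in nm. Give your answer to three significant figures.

In a simple cubic structure, atoms touch along the cell edge, so a = 2r; the nearest-neighbor distance equals 2r = 1.000·a.
d = 1.000 × 0.273 = 0.273 nm.

0.273 nm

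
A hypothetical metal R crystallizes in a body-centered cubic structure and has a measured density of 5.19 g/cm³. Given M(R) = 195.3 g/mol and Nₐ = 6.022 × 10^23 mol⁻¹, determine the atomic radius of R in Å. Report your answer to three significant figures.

2.16 Å

For a BCC cell (Z = 2), a³ = Z·M/(N_A·ρ) = 2 × 195.3 / (6.022 × 10²³ × 5.190) = 1.250 × 10^-22 cm³, so a = 5.000 × 10^-8 cm = 5.000 Å.
Atoms touch along the body diagonal, so √3·a = 4r, so r = 0.4330 × a = 2.16 Å.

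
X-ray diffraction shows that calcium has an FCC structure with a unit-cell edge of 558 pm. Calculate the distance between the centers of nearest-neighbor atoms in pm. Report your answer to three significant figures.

395 pm

In an FCC structure, atoms touch along the face diagonal, so √2·a = 4r; the nearest-neighbor distance equals 2r = 0.7071·a.
d = 0.7071 × 558 = 395 pm.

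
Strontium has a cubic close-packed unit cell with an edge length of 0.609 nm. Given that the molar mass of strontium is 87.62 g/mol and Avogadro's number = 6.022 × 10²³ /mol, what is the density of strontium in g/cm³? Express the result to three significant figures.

An FCC unit cell contains Z = 4 atoms.
Cell volume: a³ = (0.609 nm)³ = (6.090 × 10^-8 cm)³ = 2.259 × 10^-22 cm³.
ρ = Z·M/(N_A·a³) = 4 × 87.62 / (6.022 × 10²³ × 2.259 × 10^-22) = 2.577 g/cm³.

2.58 g/cm³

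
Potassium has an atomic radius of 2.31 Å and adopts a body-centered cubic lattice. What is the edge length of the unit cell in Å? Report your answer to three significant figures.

In a BCC lattice, atoms touch along the body diagonal, so √3·a = 4r.
a = 4r/√3 = 4 × 2.31 / 1.7321 = 5.33 Å.

5.33 Å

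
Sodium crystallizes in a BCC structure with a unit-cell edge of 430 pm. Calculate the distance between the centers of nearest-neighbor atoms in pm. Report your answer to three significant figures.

In a BCC structure, atoms touch along the body diagonal, so √3·a = 4r; the nearest-neighbor distance equals 2r = 0.8660·a.
d = 0.8660 × 430 = 372 pm.

372 pm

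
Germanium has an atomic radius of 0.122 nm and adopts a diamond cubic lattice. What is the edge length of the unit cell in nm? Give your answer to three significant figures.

In a diamond cubic lattice, nearest neighbors lie along the body diagonal with √3·a = 8r.
a = 8r/√3 = 8 × 0.122 / 1.7321 = 0.563 nm.

0.563 nm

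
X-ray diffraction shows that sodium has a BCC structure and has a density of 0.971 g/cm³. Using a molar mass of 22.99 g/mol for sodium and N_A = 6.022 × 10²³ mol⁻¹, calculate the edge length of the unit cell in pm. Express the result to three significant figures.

428 pm

With Z = 2 atoms per BCC cell, a³ = Z·M/(N_A·ρ) = 2 × 22.99 / (6.022 × 10²³ × 0.9710 g/cm³) = 7.863 × 10^-23 cm³.
a = (7.863 × 10^-23)^(1/3) = 4.284 × 10^-8 cm = 428 pm.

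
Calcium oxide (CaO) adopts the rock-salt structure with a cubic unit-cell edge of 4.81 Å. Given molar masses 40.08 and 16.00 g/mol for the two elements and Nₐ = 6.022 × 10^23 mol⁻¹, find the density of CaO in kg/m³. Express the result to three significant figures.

The rock-salt structure contains Z = 4 formula units per cell; M(CaO) = 40.08 + 16.00 = 56.08 g/mol.
a³ = (4.810 × 10^-8 cm)³ = 1.113 × 10^-22 cm³.
ρ = 4 × 56.08 / (6.022 × 10²³ × 1.113 × 10^-22) = 3.347 g/cm³ = 3350 kg/m³.

3350 kg/m³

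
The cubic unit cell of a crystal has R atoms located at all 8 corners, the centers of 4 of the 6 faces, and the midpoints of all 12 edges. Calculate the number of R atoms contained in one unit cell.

Corner atoms are shared by 8 cells (1/8 each), face atoms by 2 (1/2 each), edge atoms by 4 (1/4 each).
Net atoms = 8 × 1/8 + 4 × 1/2 + 12 × 1/4 = 1 + 2 + 3 = 6.

6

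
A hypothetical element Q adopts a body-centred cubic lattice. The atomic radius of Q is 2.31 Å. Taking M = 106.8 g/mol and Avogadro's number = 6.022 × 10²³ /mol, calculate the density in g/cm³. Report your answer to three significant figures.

2.34 g/cm³

In a BCC lattice, atoms touch along the body diagonal, so √3·a = 4r, giving a = 5.335 Å = 5.335 × 10^-8 cm.
With Z = 2, ρ = Z·M/(N_A·a³) = 2 × 106.8 / (6.022 × 10²³ × 1.518 × 10^-22) = 2.336 g/cm³.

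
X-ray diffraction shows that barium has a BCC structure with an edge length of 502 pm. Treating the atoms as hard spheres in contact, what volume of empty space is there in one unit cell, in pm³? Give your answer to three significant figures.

In a BCC lattice atoms touch along the body diagonal, so √3·a = 4r, so r = 0.4330a = 217.4 pm.
V_cell = a³ = 1.265 × 10^8 pm³; V_atoms = 2 × (4/3)πr³ = 8.605 × 10^7 pm³.
Empty space = 1.265 × 10^8 − 8.605 × 10^7 = 4.05 × 10^7 pm³.

4.05 × 10^7 pm³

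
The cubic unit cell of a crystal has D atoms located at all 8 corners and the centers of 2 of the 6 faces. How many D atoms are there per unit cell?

Corner atoms are shared by 8 cells (1/8 each), face atoms by 2 (1/2 each).
Net atoms = 8 × 1/8 + 2 × 1/2 = 1 + 1 = 2.

2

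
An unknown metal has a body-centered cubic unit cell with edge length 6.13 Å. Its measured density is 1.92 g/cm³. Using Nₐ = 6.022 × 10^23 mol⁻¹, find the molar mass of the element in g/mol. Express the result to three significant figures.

A BCC cell has Z = 2 atoms; a = 6.130 × 10^-8 cm.
M = ρ·N_A·a³/Z = 1.92 × 6.022 × 10²³ × 2.303 × 10^-22 / 2 = 133 g/mol.

133 g/mol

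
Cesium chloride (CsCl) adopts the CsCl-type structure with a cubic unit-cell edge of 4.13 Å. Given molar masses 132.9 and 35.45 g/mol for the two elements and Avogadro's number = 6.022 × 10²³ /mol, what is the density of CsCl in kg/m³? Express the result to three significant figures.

3970 kg/m³

The CsCl-type structure contains Z = 1 formula unit per cell; M(CsCl) = 132.9 + 35.45 = 168.35 g/mol.
a³ = (4.130 × 10^-8 cm)³ = 7.044 × 10^-23 cm³.
ρ = 1 × 168.35 / (6.022 × 10²³ × 7.044 × 10^-23) = 3.968 g/cm³ = 3970 kg/m³.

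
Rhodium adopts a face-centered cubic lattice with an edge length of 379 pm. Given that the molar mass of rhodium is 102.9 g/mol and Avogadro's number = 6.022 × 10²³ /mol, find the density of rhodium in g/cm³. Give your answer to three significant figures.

12.6 g/cm³

An FCC unit cell contains Z = 4 atoms.
Cell volume: a³ = (379 pm)³ = (3.790 × 10^-8 cm)³ = 5.444 × 10^-23 cm³.
ρ = Z·M/(N_A·a³) = 4 × 102.9 / (6.022 × 10²³ × 5.444 × 10^-23) = 12.56 g/cm³.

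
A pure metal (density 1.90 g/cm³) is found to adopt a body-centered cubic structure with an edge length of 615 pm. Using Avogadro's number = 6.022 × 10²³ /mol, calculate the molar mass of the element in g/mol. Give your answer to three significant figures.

A BCC cell has Z = 2 atoms; a = 6.150 × 10^-8 cm.
M = ρ·N_A·a³/Z = 1.90 × 6.022 × 10²³ × 2.326 × 10^-22 / 2 = 133 g/mol.

133 g/mol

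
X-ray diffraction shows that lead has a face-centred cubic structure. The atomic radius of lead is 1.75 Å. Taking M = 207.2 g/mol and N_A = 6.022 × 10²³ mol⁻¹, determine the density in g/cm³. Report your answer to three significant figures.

In an FCC lattice, atoms touch along the face diagonal, so √2·a = 4r, giving a = 4.950 Å = 4.950 × 10^-8 cm.
With Z = 4, ρ = Z·M/(N_A·a³) = 4 × 207.2 / (6.022 × 10²³ × 1.213 × 10^-22) = 11.35 g/cm³.

11.3 g/cm³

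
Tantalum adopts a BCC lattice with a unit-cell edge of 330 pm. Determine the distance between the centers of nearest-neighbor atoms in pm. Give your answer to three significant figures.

286 pm

In a BCC structure, atoms touch along the body diagonal, so √3·a = 4r; the nearest-neighbor distance equals 2r = 0.8660·a.
d = 0.8660 × 330 = 286 pm.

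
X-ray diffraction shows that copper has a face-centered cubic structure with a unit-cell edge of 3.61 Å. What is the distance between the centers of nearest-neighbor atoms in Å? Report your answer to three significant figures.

In an FCC structure, atoms touch along the face diagonal, so √2·a = 4r; the nearest-neighbor distance equals 2r = 0.7071·a.
d = 0.7071 × 3.61 = 2.55 Å.

2.55 Å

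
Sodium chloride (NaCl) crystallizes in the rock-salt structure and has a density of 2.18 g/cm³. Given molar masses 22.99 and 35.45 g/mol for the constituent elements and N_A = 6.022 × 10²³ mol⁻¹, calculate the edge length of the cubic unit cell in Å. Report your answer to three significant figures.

M(NaCl) = 58.44 g/mol; Z = 4 formula units per cell.
a³ = Z·M/(N_A·ρ) = 4 × 58.44 / (6.022 × 10²³ × 2.18) = 1.781 × 10^-22 cm³, so a = 5.626 × 10^-8 cm = 5.63 Å.

5.63 Å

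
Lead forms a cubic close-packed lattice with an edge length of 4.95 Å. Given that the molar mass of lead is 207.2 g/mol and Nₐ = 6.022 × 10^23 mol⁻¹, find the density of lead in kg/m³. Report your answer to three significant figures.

11300 kg/m³

An FCC unit cell contains Z = 4 atoms.
Cell volume: a³ = (4.95 Å)³ = (4.950 × 10^-8 cm)³ = 1.213 × 10^-22 cm³.
ρ = Z·M/(N_A·a³) = 4 × 207.2 / (6.022 × 10²³ × 1.213 × 10^-22) = 11.35 g/cm³ = 11300 kg/m³.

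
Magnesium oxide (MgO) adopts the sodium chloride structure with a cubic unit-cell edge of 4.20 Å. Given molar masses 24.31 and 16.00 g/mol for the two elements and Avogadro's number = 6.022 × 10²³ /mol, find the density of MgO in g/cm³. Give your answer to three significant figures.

The sodium chloride structure contains Z = 4 formula units per cell; M(MgO) = 24.31 + 16.00 = 40.31 g/mol.
a³ = (4.200 × 10^-8 cm)³ = 7.409 × 10^-23 cm³.
ρ = 4 × 40.31 / (6.022 × 10²³ × 7.409 × 10^-23) = 3.614 g/cm³.

3.61 g/cm³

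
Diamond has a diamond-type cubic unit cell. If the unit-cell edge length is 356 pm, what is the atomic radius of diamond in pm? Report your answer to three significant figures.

77.1 pm

In a diamond cubic lattice, nearest neighbors lie along the body diagonal with √3·a = 8r.
r = √3·a/8 = 1.7321 × 356 / 8 = 77.1 pm.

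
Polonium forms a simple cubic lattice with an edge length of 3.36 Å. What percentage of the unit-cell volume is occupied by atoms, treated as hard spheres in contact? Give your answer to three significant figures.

52.4%

In a simple cubic lattice atoms touch along the cell edge, so a = 2r, so r = 0.5000a = 1.680 Å.
Packing fraction = Z·(4/3)πr³ / a³ = 1 × (4/3)π × (1.680)³ / (3.36)³ = 0.5236 = 52.4%.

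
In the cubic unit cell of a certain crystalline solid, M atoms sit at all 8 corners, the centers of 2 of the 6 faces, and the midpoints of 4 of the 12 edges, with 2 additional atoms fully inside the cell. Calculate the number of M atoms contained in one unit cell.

5

Corner atoms are shared by 8 cells (1/8 each), face atoms by 2 (1/2 each), edge atoms by 4 (1/4 each), interior atoms are unshared.
Net atoms = 8 × 1/8 + 2 × 1/2 + 4 × 1/4 + 2 = 1 + 1 + 1 + 2 = 5.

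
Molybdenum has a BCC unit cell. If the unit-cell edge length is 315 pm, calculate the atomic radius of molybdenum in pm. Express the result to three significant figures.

136 pm

In a BCC lattice, atoms touch along the body diagonal, so √3·a = 4r.
r = √3·a/4 = 1.7321 × 315 / 4 = 136 pm.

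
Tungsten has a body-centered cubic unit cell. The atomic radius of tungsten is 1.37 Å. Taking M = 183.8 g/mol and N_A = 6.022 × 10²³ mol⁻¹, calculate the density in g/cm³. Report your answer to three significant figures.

In a BCC lattice, atoms touch along the body diagonal, so √3·a = 4r, giving a = 3.164 Å = 3.164 × 10^-8 cm.
With Z = 2, ρ = Z·M/(N_A·a³) = 2 × 183.8 / (6.022 × 10²³ × 3.167 × 10^-23) = 19.27 g/cm³.

19.3 g/cm³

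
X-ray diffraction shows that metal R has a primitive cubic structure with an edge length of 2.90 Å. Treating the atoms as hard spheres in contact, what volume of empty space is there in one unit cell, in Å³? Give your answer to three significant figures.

In a simple cubic lattice atoms touch along the cell edge, so a = 2r, so r = 0.5000a = 1.450 Å.
V_cell = a³ = 24.39 Å³; V_atoms = 1 × (4/3)πr³ = 12.77 Å³.
Empty space = 24.39 − 12.77 = 11.6 Å³.

11.6 Å³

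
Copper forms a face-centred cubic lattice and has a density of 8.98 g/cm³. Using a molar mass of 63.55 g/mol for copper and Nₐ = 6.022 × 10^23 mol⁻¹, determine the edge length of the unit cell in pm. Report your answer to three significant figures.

361 pm

With Z = 4 atoms per FCC cell, a³ = Z·M/(N_A·ρ) = 4 × 63.55 / (6.022 × 10²³ × 8.980 g/cm³) = 4.701 × 10^-23 cm³.
a = (4.701 × 10^-23)^(1/3) = 3.609 × 10^-8 cm = 361 pm.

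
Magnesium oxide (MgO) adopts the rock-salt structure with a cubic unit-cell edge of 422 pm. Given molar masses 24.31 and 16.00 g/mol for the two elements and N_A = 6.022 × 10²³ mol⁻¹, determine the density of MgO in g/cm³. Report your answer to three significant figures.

The rock-salt structure contains Z = 4 formula units per cell; M(MgO) = 24.31 + 16.00 = 40.31 g/mol.
a³ = (4.220 × 10^-8 cm)³ = 7.515 × 10^-23 cm³.
ρ = 4 × 40.31 / (6.022 × 10²³ × 7.515 × 10^-23) = 3.563 g/cm³.

3.56 g/cm³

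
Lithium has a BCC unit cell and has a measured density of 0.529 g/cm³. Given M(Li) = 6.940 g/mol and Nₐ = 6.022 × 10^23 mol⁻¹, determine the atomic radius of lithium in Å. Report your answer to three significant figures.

1.52 Å

For a BCC cell (Z = 2), a³ = Z·M/(N_A·ρ) = 2 × 6.940 / (6.022 × 10²³ × 0.5290) = 4.357 × 10^-23 cm³, so a = 3.519 × 10^-8 cm = 3.519 Å.
Atoms touch along the body diagonal, so √3·a = 4r, so r = 0.4330 × a = 1.52 Å.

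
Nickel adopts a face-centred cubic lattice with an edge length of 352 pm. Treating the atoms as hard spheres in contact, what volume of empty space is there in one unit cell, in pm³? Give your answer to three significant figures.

In an FCC lattice atoms touch along the face diagonal, so √2·a = 4r, so r = 0.3536a = 124.5 pm.
V_cell = a³ = 4.361 × 10^7 pm³; V_atoms = 4 × (4/3)πr³ = 3.230 × 10^7 pm³.
Empty space = 4.361 × 10^7 − 3.230 × 10^7 = 1.13 × 10^7 pm³.

1.13 × 10^7 pm³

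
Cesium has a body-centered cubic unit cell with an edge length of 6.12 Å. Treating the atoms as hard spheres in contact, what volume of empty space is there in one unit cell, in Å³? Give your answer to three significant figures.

73.3 Å³

In a BCC lattice atoms touch along the body diagonal, so √3·a = 4r, so r = 0.4330a = 2.650 Å.
V_cell = a³ = 229.2 Å³; V_atoms = 2 × (4/3)πr³ = 155.9 Å³.
Empty space = 229.2 − 155.9 = 73.3 Å³.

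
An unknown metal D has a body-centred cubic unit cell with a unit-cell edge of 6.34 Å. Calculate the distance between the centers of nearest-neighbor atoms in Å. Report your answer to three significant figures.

5.49 Å

In a BCC structure, atoms touch along the body diagonal, so √3·a = 4r; the nearest-neighbor distance equals 2r = 0.8660·a.
d = 0.8660 × 6.34 = 5.49 Å.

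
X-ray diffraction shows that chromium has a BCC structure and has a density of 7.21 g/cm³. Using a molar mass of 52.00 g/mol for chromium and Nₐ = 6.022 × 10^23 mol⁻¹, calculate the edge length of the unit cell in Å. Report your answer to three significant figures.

With Z = 2 atoms per BCC cell, a³ = Z·M/(N_A·ρ) = 2 × 52.00 / (6.022 × 10²³ × 7.210 g/cm³) = 2.395 × 10^-23 cm³.
a = (2.395 × 10^-23)^(1/3) = 2.883 × 10^-8 cm = 2.88 Å.

2.88 Å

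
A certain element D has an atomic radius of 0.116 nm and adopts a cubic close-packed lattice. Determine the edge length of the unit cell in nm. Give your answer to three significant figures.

In an FCC lattice, atoms touch along the face diagonal, so √2·a = 4r.
a = 4r/√2 = 4 × 0.116 / 1.4142 = 0.328 nm.

0.328 nm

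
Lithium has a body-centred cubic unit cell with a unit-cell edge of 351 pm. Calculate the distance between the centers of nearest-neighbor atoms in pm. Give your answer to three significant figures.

304 pm

In a BCC structure, atoms touch along the body diagonal, so √3·a = 4r; the nearest-neighbor distance equals 2r = 0.8660·a.
d = 0.8660 × 351 = 304 pm.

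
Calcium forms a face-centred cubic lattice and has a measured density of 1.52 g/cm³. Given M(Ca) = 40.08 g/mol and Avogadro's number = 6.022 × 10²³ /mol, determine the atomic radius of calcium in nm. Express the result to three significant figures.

0.198 nm

For an FCC cell (Z = 4), a³ = Z·M/(N_A·ρ) = 4 × 40.08 / (6.022 × 10²³ × 1.520) = 1.751 × 10^-22 cm³, so a = 5.595 × 10^-8 cm = 0.5595 nm.
Atoms touch along the face diagonal, so √2·a = 4r, so r = 0.3536 × a = 0.198 nm.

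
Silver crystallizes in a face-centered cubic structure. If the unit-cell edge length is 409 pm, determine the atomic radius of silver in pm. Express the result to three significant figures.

145 pm

In an FCC lattice, atoms touch along the face diagonal, so √2·a = 4r.
r = √2·a/4 = 1.4142 × 409 / 4 = 145 pm.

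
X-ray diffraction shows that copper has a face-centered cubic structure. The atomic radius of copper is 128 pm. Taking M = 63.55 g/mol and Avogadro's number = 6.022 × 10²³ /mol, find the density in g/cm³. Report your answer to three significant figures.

In an FCC lattice, atoms touch along the face diagonal, so √2·a = 4r, giving a = 362.0 pm = 3.620 × 10^-8 cm.
With Z = 4, ρ = Z·M/(N_A·a³) = 4 × 63.55 / (6.022 × 10²³ × 4.745 × 10^-23) = 8.895 g/cm³.

8.90 g/cm³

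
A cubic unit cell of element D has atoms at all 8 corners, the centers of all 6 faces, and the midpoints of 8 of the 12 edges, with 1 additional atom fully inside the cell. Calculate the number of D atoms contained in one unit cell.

7

Corner atoms are shared by 8 cells (1/8 each), face atoms by 2 (1/2 each), edge atoms by 4 (1/4 each), interior atoms are unshared.
Net atoms = 8 × 1/8 + 6 × 1/2 + 8 × 1/4 + 1 = 1 + 3 + 2 + 1 = 7.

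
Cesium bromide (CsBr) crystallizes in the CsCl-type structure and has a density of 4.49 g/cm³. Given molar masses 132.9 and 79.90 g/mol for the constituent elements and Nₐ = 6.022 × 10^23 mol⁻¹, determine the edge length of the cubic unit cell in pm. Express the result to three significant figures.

M(CsBr) = 212.8 g/mol; Z = 1 formula unit per cell.
a³ = Z·M/(N_A·ρ) = 1 × 212.8 / (6.022 × 10²³ × 4.49) = 7.870 × 10^-23 cm³, so a = 4.285 × 10^-8 cm = 429 pm.

429 pm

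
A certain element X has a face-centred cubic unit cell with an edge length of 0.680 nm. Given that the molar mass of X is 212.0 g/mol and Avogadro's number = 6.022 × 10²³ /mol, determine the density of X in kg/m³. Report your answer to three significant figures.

An FCC unit cell contains Z = 4 atoms.
Cell volume: a³ = (0.680 nm)³ = (6.800 × 10^-8 cm)³ = 3.144 × 10^-22 cm³.
ρ = Z·M/(N_A·a³) = 4 × 212.0 / (6.022 × 10²³ × 3.144 × 10^-22) = 4.478 g/cm³ = 4480 kg/m³.

4480 kg/m³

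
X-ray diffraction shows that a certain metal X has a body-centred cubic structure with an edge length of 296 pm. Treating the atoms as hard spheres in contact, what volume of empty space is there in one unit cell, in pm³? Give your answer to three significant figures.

In a BCC lattice atoms touch along the body diagonal, so √3·a = 4r, so r = 0.4330a = 128.2 pm.
V_cell = a³ = 2.593 × 10^7 pm³; V_atoms = 2 × (4/3)πr³ = 1.764 × 10^7 pm³.
Empty space = 2.593 × 10^7 − 1.764 × 10^7 = 8.29 × 10^6 pm³.

8.29 × 10^6 pm³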